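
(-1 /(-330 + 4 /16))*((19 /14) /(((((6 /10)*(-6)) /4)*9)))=-380 /747873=-0.00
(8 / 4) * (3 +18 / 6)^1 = 12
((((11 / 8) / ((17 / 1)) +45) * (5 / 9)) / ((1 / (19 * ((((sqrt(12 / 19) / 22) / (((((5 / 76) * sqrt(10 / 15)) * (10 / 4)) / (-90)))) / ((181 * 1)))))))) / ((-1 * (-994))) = -349467 * sqrt(38) / 33643918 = -0.06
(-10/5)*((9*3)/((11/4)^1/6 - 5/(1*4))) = 1296/19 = 68.21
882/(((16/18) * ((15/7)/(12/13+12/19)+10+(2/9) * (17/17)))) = 8001504/93547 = 85.53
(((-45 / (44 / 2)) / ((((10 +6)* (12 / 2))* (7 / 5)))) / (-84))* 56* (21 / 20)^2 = 0.01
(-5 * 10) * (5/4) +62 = -0.50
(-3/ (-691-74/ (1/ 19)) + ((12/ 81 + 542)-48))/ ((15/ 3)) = 98.83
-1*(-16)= 16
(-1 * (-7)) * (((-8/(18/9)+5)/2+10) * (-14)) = -1029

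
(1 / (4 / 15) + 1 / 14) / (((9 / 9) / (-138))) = -7383 / 14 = -527.36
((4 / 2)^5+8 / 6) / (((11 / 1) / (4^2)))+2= 1666 / 33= 50.48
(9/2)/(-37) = -9/74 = -0.12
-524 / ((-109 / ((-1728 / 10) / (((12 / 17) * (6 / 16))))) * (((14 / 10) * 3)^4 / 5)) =-356320000 / 7066143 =-50.43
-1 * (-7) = 7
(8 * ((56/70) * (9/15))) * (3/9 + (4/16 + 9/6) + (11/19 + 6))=632/19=33.26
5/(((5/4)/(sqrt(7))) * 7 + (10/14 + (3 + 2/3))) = 154560/58249 - 44100 * sqrt(7)/58249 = 0.65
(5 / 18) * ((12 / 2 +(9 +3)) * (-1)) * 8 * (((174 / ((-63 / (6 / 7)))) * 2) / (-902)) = -4640 / 22099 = -0.21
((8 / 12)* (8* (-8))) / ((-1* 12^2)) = 8 / 27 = 0.30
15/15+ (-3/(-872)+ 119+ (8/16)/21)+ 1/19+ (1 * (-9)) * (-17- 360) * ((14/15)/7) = 995908901/1739640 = 572.48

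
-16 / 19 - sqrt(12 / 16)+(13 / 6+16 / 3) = 253 / 38 - sqrt(3) / 2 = 5.79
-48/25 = -1.92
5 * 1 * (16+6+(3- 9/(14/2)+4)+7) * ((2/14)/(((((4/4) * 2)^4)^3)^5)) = 1215/56493153725735501824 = 0.00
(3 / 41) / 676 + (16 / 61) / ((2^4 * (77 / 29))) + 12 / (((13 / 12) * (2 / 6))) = 33.24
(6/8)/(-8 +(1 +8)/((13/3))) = -39/308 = -0.13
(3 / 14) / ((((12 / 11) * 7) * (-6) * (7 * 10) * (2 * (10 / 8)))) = -11 / 411600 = -0.00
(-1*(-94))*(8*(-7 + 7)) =0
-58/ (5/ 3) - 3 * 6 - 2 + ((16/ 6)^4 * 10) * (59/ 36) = 2821054/ 3645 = 773.95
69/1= 69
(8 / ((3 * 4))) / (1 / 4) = 8 / 3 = 2.67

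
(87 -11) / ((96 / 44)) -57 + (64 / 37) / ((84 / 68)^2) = -686395 / 32634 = -21.03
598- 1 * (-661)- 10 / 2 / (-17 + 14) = 3782 / 3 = 1260.67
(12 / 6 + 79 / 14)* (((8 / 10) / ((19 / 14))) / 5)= 0.90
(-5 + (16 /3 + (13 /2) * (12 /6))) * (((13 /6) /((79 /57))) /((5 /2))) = 1976 /237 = 8.34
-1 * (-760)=760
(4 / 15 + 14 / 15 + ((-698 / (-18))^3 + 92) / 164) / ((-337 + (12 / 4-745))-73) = -213595421 / 688642560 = -0.31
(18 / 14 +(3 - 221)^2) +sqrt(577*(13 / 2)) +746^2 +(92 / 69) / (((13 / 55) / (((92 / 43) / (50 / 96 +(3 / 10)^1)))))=sqrt(15002) / 2 +465643203947 / 770861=604117.23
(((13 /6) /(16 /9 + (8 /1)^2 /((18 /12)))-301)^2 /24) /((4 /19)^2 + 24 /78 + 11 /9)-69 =792611390084559 /340433920000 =2328.24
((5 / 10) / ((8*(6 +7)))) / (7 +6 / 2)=1 / 2080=0.00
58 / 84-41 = -1693 / 42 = -40.31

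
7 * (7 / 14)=7 / 2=3.50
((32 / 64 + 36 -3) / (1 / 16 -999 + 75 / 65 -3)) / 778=-0.00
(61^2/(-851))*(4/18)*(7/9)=-52094/68931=-0.76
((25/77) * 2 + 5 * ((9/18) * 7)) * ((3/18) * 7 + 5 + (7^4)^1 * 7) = 281956805/924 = 305148.06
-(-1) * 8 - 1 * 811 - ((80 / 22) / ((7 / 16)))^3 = -628739999 / 456533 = -1377.21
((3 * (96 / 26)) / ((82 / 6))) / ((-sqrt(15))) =-144 * sqrt(15) / 2665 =-0.21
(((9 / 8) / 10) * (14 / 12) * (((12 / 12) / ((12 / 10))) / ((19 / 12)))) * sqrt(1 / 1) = 21 / 304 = 0.07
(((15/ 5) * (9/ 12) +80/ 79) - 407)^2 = 16276911561/ 99856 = 163003.84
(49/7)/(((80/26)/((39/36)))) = 1183/480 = 2.46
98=98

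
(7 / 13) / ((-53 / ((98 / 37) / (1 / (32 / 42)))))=-1568 / 76479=-0.02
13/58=0.22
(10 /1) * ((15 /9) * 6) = 100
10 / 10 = 1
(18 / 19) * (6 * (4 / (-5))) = -432 / 95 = -4.55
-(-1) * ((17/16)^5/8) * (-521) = -739745497/8388608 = -88.18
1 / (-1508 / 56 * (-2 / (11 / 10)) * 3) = 77 / 11310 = 0.01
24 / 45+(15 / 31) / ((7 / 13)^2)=2.20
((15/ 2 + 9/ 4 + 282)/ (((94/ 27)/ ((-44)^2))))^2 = 58143339531684/ 2209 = 26321113414.07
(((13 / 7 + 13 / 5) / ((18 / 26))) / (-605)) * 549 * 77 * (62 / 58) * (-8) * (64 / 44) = 490873344 / 87725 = 5595.59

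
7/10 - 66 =-653/10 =-65.30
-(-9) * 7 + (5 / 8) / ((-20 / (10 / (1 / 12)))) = 237 / 4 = 59.25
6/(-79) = -6/79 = -0.08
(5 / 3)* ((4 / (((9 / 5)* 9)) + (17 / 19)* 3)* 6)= 45110 / 1539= 29.31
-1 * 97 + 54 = -43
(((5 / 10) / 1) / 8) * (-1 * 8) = -1 / 2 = -0.50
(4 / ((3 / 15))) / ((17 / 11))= 220 / 17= 12.94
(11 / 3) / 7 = 11 / 21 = 0.52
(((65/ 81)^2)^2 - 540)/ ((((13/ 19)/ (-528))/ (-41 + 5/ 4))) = -1029158696104220/ 62178597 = -16551655.16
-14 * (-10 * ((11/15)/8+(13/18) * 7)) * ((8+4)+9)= 90797/6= 15132.83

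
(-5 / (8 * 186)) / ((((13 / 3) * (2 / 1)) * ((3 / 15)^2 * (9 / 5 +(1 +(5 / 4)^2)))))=-0.00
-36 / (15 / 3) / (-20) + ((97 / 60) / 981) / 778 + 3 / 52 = 1243288427 / 2976550200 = 0.42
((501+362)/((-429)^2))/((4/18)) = 863/40898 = 0.02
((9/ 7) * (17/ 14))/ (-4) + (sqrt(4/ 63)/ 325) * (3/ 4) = -153/ 392 + sqrt(7)/ 4550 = -0.39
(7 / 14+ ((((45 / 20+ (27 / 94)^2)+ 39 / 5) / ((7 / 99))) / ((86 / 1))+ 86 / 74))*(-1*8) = -3275432742 / 123008165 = -26.63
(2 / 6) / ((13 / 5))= 5 / 39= 0.13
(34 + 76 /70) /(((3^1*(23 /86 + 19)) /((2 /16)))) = 13201 /173985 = 0.08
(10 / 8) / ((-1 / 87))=-435 / 4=-108.75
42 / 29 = 1.45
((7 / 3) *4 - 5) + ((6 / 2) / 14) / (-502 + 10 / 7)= 30365 / 7008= 4.33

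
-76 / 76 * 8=-8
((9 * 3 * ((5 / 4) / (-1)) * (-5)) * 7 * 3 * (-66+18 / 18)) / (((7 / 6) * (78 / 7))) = -17718.75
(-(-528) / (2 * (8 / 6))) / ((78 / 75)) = 2475 / 13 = 190.38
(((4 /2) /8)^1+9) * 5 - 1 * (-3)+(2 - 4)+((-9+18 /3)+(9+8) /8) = 371 /8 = 46.38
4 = 4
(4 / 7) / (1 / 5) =20 / 7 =2.86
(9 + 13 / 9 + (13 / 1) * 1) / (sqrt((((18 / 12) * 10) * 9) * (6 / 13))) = 211 * sqrt(130) / 810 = 2.97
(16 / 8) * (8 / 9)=16 / 9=1.78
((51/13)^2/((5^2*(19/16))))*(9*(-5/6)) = -62424/16055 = -3.89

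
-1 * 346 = -346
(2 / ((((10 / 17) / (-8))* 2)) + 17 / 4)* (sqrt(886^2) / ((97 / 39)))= -3230799 / 970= -3330.72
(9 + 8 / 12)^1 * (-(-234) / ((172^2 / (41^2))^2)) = 3195935691 / 437606528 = 7.30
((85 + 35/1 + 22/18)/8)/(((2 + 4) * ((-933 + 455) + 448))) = -1091/12960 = -0.08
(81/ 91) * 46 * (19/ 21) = 23598/ 637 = 37.05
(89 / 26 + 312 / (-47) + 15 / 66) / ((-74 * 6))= 3347 / 497354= 0.01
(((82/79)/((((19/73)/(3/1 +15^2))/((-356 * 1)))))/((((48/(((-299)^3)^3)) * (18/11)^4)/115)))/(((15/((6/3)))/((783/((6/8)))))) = 49685995186768201287724397351018081/172773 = 287579628684853543596073400000.00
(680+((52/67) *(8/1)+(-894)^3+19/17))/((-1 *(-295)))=-813834061911/336005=-2422089.14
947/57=16.61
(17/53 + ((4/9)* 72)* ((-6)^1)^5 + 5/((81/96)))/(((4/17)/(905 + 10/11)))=-60319979566465/62964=-958007425.93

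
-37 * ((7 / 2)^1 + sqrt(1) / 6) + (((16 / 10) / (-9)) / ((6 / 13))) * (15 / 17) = -20809 / 153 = -136.01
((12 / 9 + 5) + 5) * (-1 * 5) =-170 / 3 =-56.67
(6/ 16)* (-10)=-15/ 4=-3.75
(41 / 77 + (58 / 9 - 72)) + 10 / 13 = -578863 / 9009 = -64.25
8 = 8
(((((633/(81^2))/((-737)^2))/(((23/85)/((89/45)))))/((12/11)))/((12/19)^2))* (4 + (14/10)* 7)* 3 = 115246723/933049782720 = 0.00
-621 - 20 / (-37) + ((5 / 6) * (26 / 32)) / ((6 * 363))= -4800030811 / 7736256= -620.46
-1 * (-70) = 70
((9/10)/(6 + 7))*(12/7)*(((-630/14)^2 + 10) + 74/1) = 113886/455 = 250.30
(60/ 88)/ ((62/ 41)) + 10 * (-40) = -399.55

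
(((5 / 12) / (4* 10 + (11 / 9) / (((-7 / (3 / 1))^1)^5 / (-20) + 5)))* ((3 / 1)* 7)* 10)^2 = 4.75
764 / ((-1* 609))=-764 / 609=-1.25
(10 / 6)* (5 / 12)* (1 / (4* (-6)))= -25 / 864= -0.03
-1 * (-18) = 18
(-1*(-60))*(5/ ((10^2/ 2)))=6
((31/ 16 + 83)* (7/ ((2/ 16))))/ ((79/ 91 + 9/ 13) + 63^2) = 865683/ 722642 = 1.20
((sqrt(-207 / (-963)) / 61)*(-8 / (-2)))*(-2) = -0.06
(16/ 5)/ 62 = 8/ 155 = 0.05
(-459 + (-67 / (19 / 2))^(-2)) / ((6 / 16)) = -16482886 / 13467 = -1223.95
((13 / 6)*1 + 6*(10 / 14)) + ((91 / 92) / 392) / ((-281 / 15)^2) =7874631383 / 1220421216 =6.45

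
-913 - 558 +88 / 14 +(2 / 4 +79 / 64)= -655415 / 448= -1462.98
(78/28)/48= 13/224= 0.06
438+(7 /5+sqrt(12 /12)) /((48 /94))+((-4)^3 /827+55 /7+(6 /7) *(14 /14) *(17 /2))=26500043 /57890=457.77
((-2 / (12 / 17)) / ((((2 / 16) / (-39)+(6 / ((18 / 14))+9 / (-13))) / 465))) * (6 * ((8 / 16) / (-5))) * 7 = 82212 / 59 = 1393.42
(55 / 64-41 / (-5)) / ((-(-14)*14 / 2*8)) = 2899 / 250880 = 0.01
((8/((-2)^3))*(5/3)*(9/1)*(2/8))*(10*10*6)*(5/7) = -11250/7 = -1607.14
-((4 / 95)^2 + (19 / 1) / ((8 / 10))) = -857439 / 36100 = -23.75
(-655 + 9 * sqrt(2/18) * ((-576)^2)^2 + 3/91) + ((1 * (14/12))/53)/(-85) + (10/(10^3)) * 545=330225941878.48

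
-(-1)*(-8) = -8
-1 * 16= -16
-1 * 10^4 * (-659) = 6590000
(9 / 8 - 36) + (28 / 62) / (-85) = -735277 / 21080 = -34.88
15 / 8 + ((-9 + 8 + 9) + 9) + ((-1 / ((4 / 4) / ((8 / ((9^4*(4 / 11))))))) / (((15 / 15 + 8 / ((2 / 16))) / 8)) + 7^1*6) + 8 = 234980807 / 3411720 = 68.87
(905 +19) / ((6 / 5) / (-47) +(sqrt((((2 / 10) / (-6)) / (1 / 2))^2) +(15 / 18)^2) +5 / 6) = 7817040 / 13273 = 588.94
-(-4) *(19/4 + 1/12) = 58/3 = 19.33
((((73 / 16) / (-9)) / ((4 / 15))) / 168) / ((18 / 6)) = -365 / 96768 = -0.00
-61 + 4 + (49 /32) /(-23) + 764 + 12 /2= 524719 /736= 712.93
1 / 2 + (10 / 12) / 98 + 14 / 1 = 8531 / 588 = 14.51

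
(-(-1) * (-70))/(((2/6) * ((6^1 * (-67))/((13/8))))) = 455/536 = 0.85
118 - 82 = 36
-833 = -833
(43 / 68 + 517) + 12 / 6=35335 / 68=519.63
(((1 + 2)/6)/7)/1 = 1/14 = 0.07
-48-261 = -309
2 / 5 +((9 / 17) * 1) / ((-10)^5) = 679991 / 1700000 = 0.40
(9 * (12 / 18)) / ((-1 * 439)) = -6 / 439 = -0.01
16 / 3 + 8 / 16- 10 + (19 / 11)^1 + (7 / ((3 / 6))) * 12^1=10927 / 66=165.56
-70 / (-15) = 14 / 3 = 4.67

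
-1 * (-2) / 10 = 1 / 5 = 0.20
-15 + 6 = -9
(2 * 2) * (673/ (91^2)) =2692/ 8281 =0.33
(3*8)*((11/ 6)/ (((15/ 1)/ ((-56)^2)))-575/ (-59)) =8348056/ 885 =9432.83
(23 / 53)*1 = 23 / 53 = 0.43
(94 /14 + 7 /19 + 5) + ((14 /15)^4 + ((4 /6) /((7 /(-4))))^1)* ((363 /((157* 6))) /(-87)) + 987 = 91883239044406 /91967754375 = 999.08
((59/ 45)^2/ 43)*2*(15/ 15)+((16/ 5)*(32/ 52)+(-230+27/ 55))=-2832268199/ 12451725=-227.46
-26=-26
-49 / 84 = -7 / 12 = -0.58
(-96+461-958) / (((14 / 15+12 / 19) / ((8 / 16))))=-169005 / 892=-189.47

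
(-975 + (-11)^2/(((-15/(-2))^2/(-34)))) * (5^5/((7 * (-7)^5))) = 29478875/1058841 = 27.84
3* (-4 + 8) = 12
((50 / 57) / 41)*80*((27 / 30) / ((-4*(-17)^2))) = -300 / 225131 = -0.00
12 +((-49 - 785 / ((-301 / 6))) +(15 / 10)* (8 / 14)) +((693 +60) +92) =248176 / 301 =824.50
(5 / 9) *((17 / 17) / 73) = 5 / 657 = 0.01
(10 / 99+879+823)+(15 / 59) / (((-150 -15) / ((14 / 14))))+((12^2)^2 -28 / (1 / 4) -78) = 22248.10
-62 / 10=-6.20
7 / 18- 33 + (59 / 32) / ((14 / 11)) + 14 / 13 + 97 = 3507389 / 52416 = 66.91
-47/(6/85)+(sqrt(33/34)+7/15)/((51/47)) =-1018067/1530+47 * sqrt(1122)/1734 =-664.50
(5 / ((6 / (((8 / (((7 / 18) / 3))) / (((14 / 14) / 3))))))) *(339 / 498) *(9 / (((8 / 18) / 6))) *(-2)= -14827860 / 581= -25521.27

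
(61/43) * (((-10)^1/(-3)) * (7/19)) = 4270/2451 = 1.74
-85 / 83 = -1.02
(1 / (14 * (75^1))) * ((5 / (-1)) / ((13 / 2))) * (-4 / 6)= 2 / 4095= 0.00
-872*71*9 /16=-69651 /2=-34825.50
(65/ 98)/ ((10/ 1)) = 13/ 196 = 0.07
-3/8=-0.38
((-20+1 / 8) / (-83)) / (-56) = -0.00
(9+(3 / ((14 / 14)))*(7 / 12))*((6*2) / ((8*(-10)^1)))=-129 / 80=-1.61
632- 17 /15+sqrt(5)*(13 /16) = 632.68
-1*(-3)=3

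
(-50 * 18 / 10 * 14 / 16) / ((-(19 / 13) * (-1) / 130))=-7004.61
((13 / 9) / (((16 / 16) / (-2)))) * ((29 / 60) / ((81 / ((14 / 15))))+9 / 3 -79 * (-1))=-38858339 / 164025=-236.90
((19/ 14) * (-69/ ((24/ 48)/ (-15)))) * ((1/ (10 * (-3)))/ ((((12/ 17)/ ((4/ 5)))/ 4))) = -14858/ 35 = -424.51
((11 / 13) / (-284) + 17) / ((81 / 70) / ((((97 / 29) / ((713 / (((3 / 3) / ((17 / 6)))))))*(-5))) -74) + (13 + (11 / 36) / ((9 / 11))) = 57706932440437 / 4340842354836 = 13.29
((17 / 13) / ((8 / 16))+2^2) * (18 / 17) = 7.00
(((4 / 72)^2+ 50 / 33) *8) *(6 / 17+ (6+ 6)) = 757540 / 5049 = 150.04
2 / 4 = 1 / 2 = 0.50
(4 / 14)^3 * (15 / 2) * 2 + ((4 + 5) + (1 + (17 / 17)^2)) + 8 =6637 / 343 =19.35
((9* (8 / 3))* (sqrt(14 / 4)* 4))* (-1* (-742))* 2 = 71232* sqrt(14) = 266525.74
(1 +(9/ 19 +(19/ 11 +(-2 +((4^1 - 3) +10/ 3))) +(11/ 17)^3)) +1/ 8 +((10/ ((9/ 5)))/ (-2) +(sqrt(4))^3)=824508073/ 73930824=11.15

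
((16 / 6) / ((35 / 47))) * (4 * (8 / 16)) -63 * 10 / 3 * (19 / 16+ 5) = -1085459 / 840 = -1292.21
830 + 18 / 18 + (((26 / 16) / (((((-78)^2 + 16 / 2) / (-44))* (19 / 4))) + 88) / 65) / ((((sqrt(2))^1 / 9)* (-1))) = 831 - 45834921* sqrt(2) / 7523620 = 822.38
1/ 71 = 0.01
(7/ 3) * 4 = 28/ 3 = 9.33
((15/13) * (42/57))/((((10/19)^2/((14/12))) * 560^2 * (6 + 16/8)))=19/13312000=0.00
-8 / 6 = -4 / 3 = -1.33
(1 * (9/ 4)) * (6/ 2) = 27/ 4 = 6.75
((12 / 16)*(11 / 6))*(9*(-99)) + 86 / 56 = -68521 / 56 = -1223.59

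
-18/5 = -3.60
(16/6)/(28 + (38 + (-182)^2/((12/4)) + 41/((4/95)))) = 32/144973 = 0.00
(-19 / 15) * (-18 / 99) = 38 / 165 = 0.23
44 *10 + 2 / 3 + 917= 4073 / 3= 1357.67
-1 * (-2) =2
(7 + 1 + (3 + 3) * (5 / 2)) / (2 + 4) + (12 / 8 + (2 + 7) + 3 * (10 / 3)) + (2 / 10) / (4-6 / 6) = 122 / 5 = 24.40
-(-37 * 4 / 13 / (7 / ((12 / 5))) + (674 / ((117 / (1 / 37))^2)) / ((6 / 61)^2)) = 46039804981 / 11806351830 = 3.90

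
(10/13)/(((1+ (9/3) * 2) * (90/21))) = 1/39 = 0.03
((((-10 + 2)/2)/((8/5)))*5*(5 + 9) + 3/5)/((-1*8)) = 109/5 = 21.80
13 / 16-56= -883 / 16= -55.19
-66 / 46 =-33 / 23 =-1.43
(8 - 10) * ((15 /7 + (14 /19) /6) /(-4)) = 452 /399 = 1.13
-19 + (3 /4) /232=-17629 /928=-19.00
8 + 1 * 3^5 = 251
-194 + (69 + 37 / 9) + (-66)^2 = 38116 / 9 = 4235.11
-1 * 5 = -5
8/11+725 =725.73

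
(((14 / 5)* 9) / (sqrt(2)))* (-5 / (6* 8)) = -21* sqrt(2) / 16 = -1.86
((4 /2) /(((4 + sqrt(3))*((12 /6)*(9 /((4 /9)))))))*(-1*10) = -160 /1053 + 40*sqrt(3) /1053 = -0.09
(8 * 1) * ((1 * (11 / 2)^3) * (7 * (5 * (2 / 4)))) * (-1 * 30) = -698775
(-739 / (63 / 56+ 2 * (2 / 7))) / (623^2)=-5912 / 5267465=-0.00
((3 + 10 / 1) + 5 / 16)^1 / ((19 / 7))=1491 / 304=4.90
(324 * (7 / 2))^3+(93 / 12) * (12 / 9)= 4374822343 / 3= 1458274114.33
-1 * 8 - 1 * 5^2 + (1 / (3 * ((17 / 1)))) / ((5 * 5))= -42074 / 1275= -33.00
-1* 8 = -8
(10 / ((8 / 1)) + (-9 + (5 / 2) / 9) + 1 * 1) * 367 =-85511 / 36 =-2375.31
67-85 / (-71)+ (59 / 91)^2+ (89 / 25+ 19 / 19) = 1075620239 / 14698775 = 73.18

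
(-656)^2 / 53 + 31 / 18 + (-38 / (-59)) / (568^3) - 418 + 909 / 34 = 338855142349310423 / 43836343716096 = 7730.00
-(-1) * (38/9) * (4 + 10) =532/9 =59.11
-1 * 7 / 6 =-7 / 6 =-1.17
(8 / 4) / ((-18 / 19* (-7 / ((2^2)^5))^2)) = -19922944 / 441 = -45176.74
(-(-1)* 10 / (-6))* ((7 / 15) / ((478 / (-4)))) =14 / 2151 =0.01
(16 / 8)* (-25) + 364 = 314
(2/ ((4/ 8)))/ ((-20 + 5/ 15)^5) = -972/ 714924299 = -0.00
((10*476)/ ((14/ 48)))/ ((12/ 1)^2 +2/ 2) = 3264/ 29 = 112.55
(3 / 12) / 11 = 1 / 44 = 0.02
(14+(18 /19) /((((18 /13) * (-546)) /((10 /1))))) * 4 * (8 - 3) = 111620 /399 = 279.75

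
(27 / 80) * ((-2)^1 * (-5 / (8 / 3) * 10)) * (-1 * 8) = -405 / 4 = -101.25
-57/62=-0.92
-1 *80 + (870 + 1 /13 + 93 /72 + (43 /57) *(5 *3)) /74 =-29861207 /438672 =-68.07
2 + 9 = 11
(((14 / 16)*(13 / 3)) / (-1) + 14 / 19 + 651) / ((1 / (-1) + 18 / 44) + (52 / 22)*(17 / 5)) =87.03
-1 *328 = -328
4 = 4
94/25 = 3.76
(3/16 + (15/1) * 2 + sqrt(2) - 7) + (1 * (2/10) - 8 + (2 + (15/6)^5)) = sqrt(2) + 18407/160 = 116.46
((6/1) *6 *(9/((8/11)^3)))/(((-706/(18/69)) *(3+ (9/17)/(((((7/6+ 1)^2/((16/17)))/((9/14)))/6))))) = -36859179357/403786318976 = -0.09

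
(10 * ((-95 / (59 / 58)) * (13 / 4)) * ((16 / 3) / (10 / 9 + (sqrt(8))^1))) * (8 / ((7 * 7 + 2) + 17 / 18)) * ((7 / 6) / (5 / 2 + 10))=57762432 / 1511521 - 519861888 * sqrt(2) / 7557605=-59.06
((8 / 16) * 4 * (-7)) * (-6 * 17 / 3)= 476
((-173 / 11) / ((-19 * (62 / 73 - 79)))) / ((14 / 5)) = -12629 / 3338566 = -0.00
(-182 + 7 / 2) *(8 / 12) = -119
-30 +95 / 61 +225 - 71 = 7659 / 61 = 125.56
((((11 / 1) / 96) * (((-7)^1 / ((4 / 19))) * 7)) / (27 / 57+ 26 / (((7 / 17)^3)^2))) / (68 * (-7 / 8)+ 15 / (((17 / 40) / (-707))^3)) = 1460630099999 / 20175718721925337177151424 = 0.00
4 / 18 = 2 / 9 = 0.22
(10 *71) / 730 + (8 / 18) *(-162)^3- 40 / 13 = -1793202029 / 949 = -1889570.10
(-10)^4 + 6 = 10006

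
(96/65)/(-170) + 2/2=5477/5525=0.99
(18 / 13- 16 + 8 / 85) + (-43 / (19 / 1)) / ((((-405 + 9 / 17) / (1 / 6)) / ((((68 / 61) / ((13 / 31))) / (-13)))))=-2493597800893 / 171718146990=-14.52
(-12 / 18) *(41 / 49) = -82 / 147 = -0.56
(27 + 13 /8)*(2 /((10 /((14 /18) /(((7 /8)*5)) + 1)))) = 12137 /1800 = 6.74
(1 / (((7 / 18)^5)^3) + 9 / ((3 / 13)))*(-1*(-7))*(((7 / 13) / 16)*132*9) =2003807254098774824073 / 5038228541164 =397720595.19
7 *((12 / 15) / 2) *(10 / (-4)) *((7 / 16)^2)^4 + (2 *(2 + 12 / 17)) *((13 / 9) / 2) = 2562216341137 / 657129996288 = 3.90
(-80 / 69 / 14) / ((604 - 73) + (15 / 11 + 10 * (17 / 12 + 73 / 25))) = -4400 / 30588551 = -0.00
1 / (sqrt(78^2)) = 1 / 78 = 0.01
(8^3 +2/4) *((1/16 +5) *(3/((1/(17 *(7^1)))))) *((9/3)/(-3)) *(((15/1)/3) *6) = -444598875/16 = -27787429.69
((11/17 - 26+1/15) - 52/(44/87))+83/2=-485851/5610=-86.60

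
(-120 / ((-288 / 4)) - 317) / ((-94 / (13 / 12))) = 6149 / 1692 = 3.63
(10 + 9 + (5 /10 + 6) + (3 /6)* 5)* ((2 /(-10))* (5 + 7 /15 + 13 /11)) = -30716 /825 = -37.23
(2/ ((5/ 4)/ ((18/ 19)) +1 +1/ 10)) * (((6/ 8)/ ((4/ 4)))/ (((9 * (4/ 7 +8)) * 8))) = 7/ 6968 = 0.00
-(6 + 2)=-8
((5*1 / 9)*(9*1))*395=1975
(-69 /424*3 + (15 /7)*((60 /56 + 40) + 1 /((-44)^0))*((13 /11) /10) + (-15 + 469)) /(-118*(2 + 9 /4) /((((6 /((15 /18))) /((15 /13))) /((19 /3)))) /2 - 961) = -24822415098 /65001837439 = -0.38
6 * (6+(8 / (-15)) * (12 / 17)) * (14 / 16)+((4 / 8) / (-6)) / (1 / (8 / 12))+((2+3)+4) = 29428 / 765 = 38.47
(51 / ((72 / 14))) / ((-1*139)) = -119 / 1668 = -0.07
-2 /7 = -0.29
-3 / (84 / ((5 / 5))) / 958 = -1 / 26824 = -0.00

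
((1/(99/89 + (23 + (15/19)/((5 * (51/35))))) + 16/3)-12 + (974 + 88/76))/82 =11.81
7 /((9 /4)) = 28 /9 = 3.11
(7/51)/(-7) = -0.02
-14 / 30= -0.47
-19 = -19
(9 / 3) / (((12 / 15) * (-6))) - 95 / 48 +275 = 13075 / 48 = 272.40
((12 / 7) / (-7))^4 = 20736 / 5764801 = 0.00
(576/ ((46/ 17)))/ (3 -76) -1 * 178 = -303758/ 1679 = -180.92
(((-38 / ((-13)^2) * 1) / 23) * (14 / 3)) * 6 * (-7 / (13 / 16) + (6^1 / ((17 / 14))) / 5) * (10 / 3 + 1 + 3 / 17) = 17934784 / 1904799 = 9.42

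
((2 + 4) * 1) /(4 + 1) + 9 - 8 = 11 /5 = 2.20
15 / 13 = 1.15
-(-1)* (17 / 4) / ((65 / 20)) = 17 / 13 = 1.31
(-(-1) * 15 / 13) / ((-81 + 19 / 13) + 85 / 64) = -960 / 65071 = -0.01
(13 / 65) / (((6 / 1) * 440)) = 1 / 13200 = 0.00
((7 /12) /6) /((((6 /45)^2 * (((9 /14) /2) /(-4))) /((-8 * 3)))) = 4900 /3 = 1633.33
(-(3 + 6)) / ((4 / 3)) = -27 / 4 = -6.75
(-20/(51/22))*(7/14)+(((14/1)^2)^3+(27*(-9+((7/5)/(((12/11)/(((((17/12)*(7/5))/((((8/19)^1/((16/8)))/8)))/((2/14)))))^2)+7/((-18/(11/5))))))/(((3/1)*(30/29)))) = 381080255451259/36720000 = 10378002.60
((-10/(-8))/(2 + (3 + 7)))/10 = 1/96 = 0.01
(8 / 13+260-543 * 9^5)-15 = -416823698 / 13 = -32063361.38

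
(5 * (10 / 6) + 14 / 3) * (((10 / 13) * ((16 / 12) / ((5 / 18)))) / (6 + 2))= 6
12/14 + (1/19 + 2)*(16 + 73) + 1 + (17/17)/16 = 392837/2128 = 184.60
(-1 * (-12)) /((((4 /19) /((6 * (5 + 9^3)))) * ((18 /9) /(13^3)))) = 275754258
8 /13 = 0.62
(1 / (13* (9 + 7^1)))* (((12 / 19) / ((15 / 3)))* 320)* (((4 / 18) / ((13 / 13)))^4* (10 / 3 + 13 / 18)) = 9344 / 4861701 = 0.00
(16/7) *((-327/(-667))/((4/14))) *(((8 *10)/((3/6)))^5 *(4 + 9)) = 3565997260800000/667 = 5346322729835.08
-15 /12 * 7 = -35 /4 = -8.75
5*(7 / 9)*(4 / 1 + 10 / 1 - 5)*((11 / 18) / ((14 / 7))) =385 / 36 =10.69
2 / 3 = 0.67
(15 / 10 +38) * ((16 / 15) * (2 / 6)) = 632 / 45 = 14.04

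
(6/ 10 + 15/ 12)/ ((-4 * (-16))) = 37/ 1280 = 0.03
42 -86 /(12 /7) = -49 /6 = -8.17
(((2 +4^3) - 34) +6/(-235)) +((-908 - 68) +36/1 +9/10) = -426349/470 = -907.13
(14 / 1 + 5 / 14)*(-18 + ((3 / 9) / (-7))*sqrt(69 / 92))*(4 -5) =67*sqrt(3) / 196 + 1809 / 7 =259.02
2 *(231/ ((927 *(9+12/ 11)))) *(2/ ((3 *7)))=484/ 102897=0.00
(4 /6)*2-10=-26 /3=-8.67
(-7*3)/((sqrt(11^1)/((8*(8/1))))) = -1344*sqrt(11)/11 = -405.23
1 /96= 0.01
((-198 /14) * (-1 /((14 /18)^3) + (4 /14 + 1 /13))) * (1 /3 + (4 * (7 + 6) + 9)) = 47725920 /31213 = 1529.04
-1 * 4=-4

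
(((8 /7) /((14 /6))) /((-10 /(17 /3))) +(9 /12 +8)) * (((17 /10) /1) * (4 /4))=14.40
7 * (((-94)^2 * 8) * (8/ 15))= 3958528/ 15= 263901.87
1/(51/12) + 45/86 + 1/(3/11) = 19409/4386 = 4.43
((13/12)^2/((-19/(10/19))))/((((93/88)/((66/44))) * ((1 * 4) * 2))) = -9295/1611504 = -0.01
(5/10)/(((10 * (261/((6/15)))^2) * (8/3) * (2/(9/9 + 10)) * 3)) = 11/136242000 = 0.00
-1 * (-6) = 6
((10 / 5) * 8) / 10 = 1.60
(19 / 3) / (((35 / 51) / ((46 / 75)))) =14858 / 2625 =5.66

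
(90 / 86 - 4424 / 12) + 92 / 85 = -4019087 / 10965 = -366.54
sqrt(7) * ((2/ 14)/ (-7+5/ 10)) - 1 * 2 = -2 - 2 * sqrt(7)/ 91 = -2.06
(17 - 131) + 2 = -112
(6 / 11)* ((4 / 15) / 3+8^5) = 2949128 / 165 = 17873.50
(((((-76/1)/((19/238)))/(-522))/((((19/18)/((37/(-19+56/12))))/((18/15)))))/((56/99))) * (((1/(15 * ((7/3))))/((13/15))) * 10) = -6725268/2156063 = -3.12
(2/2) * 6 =6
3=3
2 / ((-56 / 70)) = -5 / 2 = -2.50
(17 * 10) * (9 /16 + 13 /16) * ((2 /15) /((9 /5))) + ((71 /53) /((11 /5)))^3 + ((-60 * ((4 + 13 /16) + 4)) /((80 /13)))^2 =7400.11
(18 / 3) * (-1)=-6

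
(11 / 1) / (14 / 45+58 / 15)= 495 / 188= 2.63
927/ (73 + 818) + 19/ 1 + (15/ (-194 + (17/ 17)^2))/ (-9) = 383077/ 19107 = 20.05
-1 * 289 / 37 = -289 / 37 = -7.81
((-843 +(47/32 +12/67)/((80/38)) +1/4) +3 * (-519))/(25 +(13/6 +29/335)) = -617206299/7011712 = -88.03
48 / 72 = 2 / 3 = 0.67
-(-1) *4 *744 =2976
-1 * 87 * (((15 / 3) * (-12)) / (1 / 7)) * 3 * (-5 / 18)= -30450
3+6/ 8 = 15/ 4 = 3.75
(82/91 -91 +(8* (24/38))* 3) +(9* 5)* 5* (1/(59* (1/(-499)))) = -201768282/102011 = -1977.91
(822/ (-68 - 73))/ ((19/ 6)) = -1644/ 893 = -1.84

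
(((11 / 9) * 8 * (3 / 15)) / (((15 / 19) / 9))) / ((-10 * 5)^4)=209 / 58593750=0.00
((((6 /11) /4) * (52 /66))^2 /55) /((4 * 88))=169 /283449760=0.00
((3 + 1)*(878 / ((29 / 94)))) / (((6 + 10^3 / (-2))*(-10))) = 2.30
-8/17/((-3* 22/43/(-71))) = -12212/561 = -21.77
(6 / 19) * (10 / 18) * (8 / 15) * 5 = 80 / 171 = 0.47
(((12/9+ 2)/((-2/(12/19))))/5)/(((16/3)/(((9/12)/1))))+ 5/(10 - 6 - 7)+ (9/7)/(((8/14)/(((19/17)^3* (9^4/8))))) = 23070773365/8961312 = 2574.49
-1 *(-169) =169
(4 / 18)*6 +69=211 / 3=70.33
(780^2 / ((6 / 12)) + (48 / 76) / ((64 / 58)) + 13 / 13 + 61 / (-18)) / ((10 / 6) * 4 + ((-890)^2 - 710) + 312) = 1664579915 / 1083057456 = 1.54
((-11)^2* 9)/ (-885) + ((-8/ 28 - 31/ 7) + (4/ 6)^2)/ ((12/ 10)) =-533989/ 111510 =-4.79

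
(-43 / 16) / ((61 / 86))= -1849 / 488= -3.79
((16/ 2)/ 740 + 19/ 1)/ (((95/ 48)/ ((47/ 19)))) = 7934352/ 333925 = 23.76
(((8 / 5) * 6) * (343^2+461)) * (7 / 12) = 661416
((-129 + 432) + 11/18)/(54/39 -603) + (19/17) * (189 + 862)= 2809988117/2393226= 1174.14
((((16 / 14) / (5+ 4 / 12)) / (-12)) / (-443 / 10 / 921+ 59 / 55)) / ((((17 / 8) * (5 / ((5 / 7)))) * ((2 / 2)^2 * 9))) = -6754 / 51881739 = -0.00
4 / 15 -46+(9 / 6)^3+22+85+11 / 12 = 7867 / 120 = 65.56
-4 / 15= -0.27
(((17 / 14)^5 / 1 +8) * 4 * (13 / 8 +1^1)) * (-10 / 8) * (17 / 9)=-162136055 / 614656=-263.78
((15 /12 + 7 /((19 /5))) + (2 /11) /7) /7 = 18247 /40964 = 0.45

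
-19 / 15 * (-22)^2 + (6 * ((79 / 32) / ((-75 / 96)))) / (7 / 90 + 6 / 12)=-125947 / 195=-645.88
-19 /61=-0.31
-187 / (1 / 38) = -7106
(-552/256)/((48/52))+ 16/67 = -17985/8576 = -2.10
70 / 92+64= 2979 / 46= 64.76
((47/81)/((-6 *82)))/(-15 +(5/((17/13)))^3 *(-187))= 13583/120560668920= 0.00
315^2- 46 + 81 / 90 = 991799 / 10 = 99179.90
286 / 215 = 1.33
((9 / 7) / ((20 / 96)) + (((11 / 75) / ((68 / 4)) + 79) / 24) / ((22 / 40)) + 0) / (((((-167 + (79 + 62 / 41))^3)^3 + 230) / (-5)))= 117219756373626523972 / 522156563813717431796880088114554153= 0.00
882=882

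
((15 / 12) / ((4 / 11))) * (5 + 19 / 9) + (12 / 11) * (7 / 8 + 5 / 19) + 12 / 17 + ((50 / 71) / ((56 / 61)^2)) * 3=28.90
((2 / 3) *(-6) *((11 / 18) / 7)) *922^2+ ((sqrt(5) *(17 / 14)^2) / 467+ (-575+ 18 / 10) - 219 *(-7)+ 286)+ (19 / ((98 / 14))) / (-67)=-6238827326 / 21105+ 289 *sqrt(5) / 91532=-295608.96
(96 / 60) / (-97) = -8 / 485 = -0.02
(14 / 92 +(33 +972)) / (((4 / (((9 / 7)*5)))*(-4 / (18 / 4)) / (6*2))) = -56177955 / 2576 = -21808.21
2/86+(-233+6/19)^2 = 840445724/15523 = 54141.97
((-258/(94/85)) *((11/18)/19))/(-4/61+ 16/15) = -12262525/1635976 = -7.50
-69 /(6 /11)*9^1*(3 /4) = -6831 /8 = -853.88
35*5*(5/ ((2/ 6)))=2625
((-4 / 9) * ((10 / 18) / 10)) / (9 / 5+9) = -5 / 2187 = -0.00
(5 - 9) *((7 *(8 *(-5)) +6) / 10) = 548 / 5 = 109.60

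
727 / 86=8.45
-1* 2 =-2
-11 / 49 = -0.22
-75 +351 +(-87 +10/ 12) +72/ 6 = 1211/ 6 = 201.83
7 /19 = 0.37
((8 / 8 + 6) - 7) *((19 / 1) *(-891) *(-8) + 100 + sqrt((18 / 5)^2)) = 0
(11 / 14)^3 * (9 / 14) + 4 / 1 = 165643 / 38416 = 4.31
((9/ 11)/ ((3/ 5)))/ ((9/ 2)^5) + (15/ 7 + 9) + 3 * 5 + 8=34.14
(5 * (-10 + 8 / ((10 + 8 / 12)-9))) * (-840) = 21840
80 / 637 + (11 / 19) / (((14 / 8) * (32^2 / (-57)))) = 17477 / 163072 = 0.11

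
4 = 4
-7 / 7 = -1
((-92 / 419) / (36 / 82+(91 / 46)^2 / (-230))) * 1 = -1835756960 / 3528281261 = -0.52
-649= -649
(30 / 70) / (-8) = -3 / 56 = -0.05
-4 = -4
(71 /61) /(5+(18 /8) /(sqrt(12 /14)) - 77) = -18176 /1123071 - 284 * sqrt(42) /3369213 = -0.02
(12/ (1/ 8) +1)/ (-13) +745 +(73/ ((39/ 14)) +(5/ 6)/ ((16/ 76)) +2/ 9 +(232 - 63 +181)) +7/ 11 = 11516699/ 10296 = 1118.56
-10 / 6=-5 / 3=-1.67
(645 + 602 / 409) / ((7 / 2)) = 528814 / 2863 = 184.71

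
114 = 114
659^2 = 434281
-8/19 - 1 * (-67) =1265/19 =66.58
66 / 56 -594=-16599 / 28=-592.82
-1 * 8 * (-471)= 3768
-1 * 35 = -35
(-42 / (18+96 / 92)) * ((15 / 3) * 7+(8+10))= -8533 / 73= -116.89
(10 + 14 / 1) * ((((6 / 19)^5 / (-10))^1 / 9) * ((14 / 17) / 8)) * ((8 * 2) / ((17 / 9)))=-2612736 / 3577963055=-0.00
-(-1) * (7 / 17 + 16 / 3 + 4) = 497 / 51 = 9.75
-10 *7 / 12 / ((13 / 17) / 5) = -2975 / 78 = -38.14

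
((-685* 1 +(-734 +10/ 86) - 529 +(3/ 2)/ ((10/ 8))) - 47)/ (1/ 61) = -26147162/ 215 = -121614.71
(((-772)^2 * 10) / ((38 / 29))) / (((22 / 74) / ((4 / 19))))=3220805.00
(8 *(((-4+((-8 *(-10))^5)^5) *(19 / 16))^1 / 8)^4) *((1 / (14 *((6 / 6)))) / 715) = 10369865838745568798773051193718694192437047364050603400328175633145850200482822264127559268880736269707304553501217591218423537087570097104437166118206875597288473886720000000000000000000130321 / 1312030720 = 7903676095896267427925050000000000000000000000000000000000000000000000000000000000000000000000000000000000000000000000000000000000000000000000000000000000000000000000000000000000000000.00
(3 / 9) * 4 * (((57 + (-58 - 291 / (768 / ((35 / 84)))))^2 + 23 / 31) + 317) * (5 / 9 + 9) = 4013984731117 / 987365376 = 4065.35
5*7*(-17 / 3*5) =-2975 / 3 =-991.67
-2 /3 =-0.67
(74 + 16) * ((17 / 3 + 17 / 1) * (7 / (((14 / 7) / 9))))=64260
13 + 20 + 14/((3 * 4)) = 205/6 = 34.17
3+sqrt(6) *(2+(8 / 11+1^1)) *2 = 3+82 *sqrt(6) / 11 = 21.26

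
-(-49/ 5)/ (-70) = -7/ 50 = -0.14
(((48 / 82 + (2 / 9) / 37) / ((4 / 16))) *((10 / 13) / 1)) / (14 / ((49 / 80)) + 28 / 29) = 0.08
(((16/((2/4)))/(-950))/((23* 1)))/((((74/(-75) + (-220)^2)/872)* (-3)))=6976/793138831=0.00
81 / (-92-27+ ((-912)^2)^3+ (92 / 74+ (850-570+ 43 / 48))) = 143856 / 1021908452667644210119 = 0.00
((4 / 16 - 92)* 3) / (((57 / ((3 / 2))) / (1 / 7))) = -1101 / 1064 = -1.03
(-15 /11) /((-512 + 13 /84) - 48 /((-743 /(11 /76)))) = 17787420 /6676442597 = 0.00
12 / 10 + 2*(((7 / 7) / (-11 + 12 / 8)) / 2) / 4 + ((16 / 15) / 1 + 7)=9.24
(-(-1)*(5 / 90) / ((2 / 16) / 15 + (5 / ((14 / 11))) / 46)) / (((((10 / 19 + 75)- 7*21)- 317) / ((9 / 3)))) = -61180 / 13366991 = -0.00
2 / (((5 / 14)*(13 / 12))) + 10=15.17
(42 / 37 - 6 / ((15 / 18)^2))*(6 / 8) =-10413 / 1850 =-5.63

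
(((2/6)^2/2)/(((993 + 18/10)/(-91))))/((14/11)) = -715/179064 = -0.00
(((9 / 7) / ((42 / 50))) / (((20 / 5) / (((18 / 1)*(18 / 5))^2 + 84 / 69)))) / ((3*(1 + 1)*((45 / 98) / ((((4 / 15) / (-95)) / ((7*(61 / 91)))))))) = -31396924 / 89967375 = -0.35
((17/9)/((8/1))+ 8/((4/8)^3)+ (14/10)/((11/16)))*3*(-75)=-1312195/88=-14911.31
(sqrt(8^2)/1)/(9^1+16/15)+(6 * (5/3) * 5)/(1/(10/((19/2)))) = 53.43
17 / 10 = 1.70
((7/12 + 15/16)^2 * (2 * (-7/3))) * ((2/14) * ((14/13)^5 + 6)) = -7368893239/641594304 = -11.49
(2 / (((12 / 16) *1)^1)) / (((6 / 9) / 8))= 32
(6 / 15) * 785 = 314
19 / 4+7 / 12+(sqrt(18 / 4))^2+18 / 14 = 467 / 42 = 11.12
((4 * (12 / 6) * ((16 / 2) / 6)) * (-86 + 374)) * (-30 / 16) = -5760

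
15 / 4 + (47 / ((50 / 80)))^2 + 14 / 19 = 10753101 / 1900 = 5659.53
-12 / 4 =-3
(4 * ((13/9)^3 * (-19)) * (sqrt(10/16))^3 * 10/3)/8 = -1043575 * sqrt(10)/69984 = -47.15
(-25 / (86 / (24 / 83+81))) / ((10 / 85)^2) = -48747075 / 28552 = -1707.31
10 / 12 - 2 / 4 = 1 / 3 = 0.33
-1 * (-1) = 1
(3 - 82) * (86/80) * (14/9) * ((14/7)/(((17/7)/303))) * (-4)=33623506/255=131856.89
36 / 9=4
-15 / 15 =-1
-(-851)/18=851/18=47.28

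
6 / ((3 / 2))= 4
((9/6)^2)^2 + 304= 4945/16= 309.06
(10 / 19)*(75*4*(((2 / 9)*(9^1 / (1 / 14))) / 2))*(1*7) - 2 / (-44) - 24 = 6457987 / 418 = 15449.73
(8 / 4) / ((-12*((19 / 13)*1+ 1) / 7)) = -0.47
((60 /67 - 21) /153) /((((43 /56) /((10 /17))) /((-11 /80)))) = 34573 /2497827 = 0.01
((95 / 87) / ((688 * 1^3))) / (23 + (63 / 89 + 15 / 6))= 1691 / 27922824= 0.00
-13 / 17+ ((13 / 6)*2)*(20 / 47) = 2587 / 2397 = 1.08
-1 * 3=-3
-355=-355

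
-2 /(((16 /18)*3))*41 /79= -123 /316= -0.39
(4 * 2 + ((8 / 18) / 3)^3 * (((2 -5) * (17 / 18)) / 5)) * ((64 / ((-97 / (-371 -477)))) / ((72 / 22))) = 352436615168 / 257748885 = 1367.36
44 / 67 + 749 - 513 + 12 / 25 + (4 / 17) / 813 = 5489763184 / 23150175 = 237.14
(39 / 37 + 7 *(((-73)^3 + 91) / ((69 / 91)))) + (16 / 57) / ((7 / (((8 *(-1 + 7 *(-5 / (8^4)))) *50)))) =-6502200117003 / 1810928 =-3590534.86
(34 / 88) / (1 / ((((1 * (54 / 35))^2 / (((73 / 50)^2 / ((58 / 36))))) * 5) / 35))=1996650 / 20106317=0.10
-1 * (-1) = 1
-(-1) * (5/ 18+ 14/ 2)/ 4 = 131/ 72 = 1.82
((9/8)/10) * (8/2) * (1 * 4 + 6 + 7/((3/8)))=129/10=12.90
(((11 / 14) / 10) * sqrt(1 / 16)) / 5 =11 / 2800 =0.00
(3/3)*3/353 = 3/353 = 0.01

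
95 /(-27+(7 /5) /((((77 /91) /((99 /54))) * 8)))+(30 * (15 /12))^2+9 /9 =35872481 /25556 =1403.68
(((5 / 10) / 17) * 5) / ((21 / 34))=5 / 21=0.24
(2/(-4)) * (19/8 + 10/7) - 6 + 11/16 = -101/14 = -7.21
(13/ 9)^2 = 169/ 81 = 2.09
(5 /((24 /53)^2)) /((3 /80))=70225 /108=650.23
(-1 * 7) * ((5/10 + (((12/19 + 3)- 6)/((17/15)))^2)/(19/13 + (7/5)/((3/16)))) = -1386265335/363273578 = -3.82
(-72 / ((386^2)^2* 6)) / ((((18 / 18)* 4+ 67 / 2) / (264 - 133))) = -131 / 69374400050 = -0.00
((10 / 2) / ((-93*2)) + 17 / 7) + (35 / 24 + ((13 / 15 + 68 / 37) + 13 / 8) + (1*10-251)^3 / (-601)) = 6745536845563 / 289525740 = 23298.57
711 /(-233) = -711 /233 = -3.05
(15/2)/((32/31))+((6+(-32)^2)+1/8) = 1037.39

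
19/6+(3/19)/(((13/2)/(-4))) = 4549/1482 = 3.07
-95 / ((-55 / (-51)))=-969 / 11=-88.09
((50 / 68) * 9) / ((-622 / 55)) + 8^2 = 63.41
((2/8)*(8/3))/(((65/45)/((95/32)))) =285/208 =1.37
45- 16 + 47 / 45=1352 / 45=30.04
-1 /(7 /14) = -2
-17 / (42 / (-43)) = 731 / 42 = 17.40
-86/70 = -43/35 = -1.23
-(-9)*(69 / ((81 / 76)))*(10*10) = 174800 / 3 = 58266.67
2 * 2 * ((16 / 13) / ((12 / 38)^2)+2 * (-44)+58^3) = 91277008 / 117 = 780145.37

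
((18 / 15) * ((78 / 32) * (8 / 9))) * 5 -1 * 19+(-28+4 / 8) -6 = -79 / 2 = -39.50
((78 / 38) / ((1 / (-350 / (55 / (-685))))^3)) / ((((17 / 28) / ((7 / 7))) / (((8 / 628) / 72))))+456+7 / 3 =10032547956093875 / 202489023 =49546132.46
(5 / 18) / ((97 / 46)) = 115 / 873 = 0.13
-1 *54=-54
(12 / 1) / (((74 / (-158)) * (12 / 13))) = -1027 / 37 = -27.76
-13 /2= -6.50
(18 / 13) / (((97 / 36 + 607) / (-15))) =-9720 / 285337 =-0.03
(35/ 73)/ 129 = 35/ 9417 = 0.00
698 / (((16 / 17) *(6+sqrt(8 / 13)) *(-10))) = -10.93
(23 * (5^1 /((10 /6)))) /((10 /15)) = 207 /2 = 103.50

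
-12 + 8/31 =-364/31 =-11.74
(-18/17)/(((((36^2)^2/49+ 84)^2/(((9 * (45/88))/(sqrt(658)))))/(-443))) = 61539345 * sqrt(658)/22147916313711232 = 0.00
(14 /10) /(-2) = -7 /10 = -0.70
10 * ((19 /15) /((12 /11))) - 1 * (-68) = 1433 /18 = 79.61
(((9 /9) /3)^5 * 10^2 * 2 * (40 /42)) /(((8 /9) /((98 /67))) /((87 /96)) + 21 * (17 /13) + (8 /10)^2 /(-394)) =51988300000 /1865728717389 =0.03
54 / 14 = 3.86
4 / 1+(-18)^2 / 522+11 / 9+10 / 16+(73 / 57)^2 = 2037211 / 251256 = 8.11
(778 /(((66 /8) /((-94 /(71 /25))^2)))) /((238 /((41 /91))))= 352313410000 /1801436637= 195.57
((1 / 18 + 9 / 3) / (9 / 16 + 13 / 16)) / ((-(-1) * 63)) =20 / 567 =0.04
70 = 70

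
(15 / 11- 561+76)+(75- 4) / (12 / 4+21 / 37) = -61213 / 132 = -463.73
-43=-43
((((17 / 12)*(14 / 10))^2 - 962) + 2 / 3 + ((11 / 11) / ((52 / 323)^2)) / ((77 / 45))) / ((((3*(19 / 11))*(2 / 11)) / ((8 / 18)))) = -240871302001 / 546191100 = -441.00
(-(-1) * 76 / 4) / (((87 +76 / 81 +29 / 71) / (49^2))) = 262354869 / 508082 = 516.36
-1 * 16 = -16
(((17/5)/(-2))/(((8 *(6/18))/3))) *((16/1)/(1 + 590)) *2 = -0.10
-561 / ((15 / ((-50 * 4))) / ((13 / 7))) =13891.43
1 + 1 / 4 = 5 / 4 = 1.25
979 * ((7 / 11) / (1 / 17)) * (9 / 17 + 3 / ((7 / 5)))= 28302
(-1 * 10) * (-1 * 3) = 30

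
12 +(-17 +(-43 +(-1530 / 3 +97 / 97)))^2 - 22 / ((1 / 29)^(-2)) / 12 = 1633758547 / 5046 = 323773.00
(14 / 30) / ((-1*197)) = -7 / 2955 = -0.00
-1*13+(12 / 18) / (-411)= -16031 / 1233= -13.00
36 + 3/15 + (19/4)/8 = 5887/160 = 36.79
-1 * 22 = -22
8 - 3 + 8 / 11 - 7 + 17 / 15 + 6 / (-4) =-541 / 330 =-1.64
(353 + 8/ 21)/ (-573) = -0.62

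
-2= -2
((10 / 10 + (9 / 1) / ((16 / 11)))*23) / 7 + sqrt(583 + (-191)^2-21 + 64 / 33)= 2645 / 112 + sqrt(40341939) / 33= 216.09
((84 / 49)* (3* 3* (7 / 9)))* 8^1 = 96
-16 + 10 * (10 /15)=-28 /3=-9.33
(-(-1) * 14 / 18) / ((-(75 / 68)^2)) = -32368 / 50625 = -0.64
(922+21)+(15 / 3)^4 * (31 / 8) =26919 / 8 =3364.88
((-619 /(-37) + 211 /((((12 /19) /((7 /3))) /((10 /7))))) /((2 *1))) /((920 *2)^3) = 752807 /8297699328000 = 0.00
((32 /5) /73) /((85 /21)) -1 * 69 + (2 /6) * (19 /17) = -6385484 /93075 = -68.61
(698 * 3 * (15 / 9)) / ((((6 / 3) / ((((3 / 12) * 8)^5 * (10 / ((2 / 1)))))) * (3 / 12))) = 1116800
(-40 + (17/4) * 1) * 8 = -286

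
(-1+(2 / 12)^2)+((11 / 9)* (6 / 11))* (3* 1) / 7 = -173 / 252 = -0.69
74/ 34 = 37/ 17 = 2.18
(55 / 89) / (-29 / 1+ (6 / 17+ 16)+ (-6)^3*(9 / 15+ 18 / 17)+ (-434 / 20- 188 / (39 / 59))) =-364650 / 399514681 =-0.00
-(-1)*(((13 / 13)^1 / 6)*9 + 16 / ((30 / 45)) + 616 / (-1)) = -590.50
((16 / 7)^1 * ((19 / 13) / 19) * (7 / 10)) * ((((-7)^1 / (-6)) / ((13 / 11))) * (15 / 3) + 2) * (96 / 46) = 34624 / 19435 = 1.78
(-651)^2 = 423801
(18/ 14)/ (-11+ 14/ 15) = -135/ 1057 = -0.13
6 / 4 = 3 / 2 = 1.50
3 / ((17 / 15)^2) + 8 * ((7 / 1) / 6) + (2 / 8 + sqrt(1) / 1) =44803 / 3468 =12.92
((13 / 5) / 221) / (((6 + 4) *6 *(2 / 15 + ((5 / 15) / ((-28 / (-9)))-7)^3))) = -5488 / 9162315835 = -0.00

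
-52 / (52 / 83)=-83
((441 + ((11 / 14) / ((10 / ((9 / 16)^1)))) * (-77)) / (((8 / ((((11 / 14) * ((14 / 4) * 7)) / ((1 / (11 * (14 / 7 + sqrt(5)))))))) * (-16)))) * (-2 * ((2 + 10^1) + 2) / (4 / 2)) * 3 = 2490731397 / 40960 + 2490731397 * sqrt(5) / 81920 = 128795.26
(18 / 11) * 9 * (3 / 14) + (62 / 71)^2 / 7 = 1267247 / 388157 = 3.26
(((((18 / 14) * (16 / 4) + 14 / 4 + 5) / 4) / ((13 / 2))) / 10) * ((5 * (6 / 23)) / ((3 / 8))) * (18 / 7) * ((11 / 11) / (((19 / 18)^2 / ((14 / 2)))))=2227824 / 755573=2.95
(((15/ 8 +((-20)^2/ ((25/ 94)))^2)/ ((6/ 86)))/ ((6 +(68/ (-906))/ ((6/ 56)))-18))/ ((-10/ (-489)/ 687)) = -118418150349130671/ 1380800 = -85760537622.49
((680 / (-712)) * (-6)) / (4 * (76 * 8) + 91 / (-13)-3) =255 / 107779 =0.00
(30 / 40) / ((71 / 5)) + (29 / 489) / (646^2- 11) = 3060940411 / 57953649180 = 0.05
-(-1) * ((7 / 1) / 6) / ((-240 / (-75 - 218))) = 2051 / 1440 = 1.42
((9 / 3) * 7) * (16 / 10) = 168 / 5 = 33.60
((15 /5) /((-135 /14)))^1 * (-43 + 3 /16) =959 /72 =13.32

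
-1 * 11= -11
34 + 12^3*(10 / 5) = 3490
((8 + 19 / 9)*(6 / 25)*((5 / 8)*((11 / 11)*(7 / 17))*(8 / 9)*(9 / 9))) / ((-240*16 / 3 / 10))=-637 / 146880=-0.00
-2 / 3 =-0.67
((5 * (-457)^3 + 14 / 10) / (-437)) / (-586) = -1193049909 / 640205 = -1863.54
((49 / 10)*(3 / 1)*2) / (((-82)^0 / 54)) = 7938 / 5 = 1587.60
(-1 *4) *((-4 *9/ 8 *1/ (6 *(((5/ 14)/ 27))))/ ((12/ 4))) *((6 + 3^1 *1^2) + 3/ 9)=3528/ 5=705.60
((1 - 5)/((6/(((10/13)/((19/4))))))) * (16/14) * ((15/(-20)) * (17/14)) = 1360/12103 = 0.11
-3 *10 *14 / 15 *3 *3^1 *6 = -1512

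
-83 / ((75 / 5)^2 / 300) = -332 / 3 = -110.67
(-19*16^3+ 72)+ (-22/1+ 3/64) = -4977533/64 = -77773.95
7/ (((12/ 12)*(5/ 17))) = 119/ 5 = 23.80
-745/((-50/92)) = 6854/5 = 1370.80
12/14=6/7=0.86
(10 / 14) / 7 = 5 / 49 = 0.10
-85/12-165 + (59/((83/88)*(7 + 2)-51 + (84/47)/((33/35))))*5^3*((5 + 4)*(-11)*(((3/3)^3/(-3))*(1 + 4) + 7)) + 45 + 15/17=3281214310685/34269348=95747.79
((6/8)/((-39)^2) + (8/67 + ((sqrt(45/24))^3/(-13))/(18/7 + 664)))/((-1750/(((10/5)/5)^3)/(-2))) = 32582/3715359375 -3 * sqrt(30)/758225000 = 0.00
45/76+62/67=7727/5092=1.52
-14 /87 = -0.16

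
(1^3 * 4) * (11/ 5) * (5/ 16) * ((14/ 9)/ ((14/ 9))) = 11/ 4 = 2.75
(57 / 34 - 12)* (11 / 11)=-10.32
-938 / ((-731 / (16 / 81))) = 15008 / 59211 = 0.25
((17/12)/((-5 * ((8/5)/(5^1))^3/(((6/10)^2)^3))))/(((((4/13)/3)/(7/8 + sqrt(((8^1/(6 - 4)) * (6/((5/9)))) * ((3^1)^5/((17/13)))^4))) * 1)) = -283720938111 * sqrt(30)/1740800 - 1127763/327680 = -892698.51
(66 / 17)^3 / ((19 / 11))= 3162456 / 93347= 33.88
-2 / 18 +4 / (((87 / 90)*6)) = 151 / 261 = 0.58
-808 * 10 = -8080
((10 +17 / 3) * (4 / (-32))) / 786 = -47 / 18864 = -0.00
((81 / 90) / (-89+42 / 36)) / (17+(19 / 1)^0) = -3 / 5270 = -0.00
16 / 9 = 1.78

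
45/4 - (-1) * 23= 137/4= 34.25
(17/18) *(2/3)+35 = 962/27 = 35.63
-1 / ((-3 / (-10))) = -10 / 3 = -3.33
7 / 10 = 0.70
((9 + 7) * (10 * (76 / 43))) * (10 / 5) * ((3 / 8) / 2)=4560 / 43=106.05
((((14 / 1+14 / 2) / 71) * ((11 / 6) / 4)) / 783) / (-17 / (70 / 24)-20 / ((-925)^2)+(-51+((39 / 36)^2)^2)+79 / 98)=-61982844000 / 19563302533583929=-0.00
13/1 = 13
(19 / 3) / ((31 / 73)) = 1387 / 93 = 14.91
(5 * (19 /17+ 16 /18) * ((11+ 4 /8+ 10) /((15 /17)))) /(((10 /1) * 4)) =13201 /2160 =6.11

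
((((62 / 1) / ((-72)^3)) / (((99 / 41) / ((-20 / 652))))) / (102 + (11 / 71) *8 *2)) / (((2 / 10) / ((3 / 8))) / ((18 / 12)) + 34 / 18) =2256025 / 250700953637376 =0.00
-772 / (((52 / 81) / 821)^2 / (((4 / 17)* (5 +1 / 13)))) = -56332314666738 / 37349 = -1508268351.68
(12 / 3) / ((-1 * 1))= -4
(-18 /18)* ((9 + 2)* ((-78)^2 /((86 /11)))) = -8560.05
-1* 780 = -780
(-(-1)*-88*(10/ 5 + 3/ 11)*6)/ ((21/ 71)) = -28400/ 7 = -4057.14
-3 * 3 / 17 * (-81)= 729 / 17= 42.88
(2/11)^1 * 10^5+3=200033/11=18184.82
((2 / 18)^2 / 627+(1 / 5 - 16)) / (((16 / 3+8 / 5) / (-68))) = 34103428 / 220077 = 154.96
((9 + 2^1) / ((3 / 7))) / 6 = 77 / 18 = 4.28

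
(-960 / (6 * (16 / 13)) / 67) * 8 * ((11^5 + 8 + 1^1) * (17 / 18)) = -1423770400 / 603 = -2361144.94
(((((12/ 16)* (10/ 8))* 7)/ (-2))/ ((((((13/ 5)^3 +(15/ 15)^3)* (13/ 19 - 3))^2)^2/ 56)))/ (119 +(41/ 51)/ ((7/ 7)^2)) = -0.00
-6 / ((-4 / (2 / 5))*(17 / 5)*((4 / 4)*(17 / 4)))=12 / 289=0.04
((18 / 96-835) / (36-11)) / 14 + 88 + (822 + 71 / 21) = 15304729 / 16800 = 911.00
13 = 13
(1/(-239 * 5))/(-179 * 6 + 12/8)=2/2563275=0.00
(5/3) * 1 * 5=25/3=8.33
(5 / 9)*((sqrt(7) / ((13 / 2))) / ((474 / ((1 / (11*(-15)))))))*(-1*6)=2*sqrt(7) / 305019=0.00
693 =693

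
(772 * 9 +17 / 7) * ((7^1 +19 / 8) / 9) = 1216325 / 168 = 7240.03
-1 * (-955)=955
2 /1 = 2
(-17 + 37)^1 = 20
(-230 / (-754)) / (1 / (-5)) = -575 / 377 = -1.53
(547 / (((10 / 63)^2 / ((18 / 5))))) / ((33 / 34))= 110723193 / 1375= 80525.96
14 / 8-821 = -3277 / 4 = -819.25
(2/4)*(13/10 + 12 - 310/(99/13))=-27133/1980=-13.70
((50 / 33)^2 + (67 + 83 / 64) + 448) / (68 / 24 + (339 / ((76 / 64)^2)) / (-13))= -169622980111 / 5121761568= -33.12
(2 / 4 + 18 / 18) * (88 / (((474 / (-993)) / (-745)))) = 16275270 / 79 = 206016.08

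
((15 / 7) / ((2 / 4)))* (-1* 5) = -150 / 7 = -21.43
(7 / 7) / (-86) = -1 / 86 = -0.01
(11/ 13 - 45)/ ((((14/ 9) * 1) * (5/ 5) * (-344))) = 369/ 4472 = 0.08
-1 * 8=-8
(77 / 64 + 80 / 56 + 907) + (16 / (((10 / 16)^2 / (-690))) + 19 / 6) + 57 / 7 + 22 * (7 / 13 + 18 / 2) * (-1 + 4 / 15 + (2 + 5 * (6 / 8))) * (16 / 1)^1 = -917088463 / 87360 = -10497.81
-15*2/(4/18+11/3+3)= -135/31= -4.35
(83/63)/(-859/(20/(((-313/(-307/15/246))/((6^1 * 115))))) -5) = -11721260/2127934683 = -0.01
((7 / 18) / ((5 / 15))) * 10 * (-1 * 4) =-140 / 3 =-46.67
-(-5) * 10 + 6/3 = 52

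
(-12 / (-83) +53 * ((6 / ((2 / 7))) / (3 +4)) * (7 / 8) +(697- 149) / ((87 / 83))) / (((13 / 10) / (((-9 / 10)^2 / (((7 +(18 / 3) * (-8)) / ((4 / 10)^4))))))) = -1032660927 / 4009159375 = -0.26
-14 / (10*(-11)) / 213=7 / 11715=0.00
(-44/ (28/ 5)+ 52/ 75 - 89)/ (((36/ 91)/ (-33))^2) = -3613358749/ 5400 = -669140.51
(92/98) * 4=184/49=3.76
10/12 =0.83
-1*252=-252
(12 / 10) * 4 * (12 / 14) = 144 / 35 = 4.11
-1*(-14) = 14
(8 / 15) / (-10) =-4 / 75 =-0.05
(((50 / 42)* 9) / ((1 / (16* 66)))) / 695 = 15840 / 973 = 16.28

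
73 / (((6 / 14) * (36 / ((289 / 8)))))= 147679 / 864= 170.92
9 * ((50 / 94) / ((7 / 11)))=7.52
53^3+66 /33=148879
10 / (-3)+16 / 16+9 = 20 / 3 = 6.67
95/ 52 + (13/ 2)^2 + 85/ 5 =794/ 13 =61.08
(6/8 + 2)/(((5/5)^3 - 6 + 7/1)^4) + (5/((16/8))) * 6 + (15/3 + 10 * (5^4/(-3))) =-396127/192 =-2063.16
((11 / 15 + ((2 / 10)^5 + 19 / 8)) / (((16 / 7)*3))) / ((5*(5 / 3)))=1632043 / 30000000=0.05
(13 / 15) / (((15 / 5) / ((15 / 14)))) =13 / 42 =0.31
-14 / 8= -7 / 4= -1.75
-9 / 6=-3 / 2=-1.50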